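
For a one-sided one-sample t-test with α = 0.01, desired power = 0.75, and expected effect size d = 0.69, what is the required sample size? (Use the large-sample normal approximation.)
n = 19

Sample size formula (one-sample t-test, normal approximation):
n = ((z_α + z_β) / d)²

z_α = 2.326 (for α = 0.01, one-sided)
z_β = 0.674 (for power = 0.75)
d = 0.69

n = ((2.326 + 0.674) / 0.69)²
n = (4.348)²
n ≈ 18.91
Round up to the next whole number: n = 19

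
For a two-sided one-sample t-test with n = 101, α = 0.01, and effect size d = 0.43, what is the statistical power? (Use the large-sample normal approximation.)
Power ≈ 0.96

Power calculation (one-sample t-test, normal approximation):
z_β = d · √n - z_{α/2}
z_β = 0.43 · √101 - 2.576
z_β = 0.43 · 10.050 - 2.576
z_β = 1.746

Power = Φ(z_β) = Φ(1.746) ≈ 0.960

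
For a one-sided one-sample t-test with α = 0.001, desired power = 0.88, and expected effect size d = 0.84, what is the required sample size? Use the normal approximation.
n = 26

Sample size formula (one-sample t-test, normal approximation):
n = ((z_α + z_β) / d)²

z_α = 3.090 (for α = 0.001, one-sided)
z_β = 1.175 (for power = 0.88)
d = 0.84

n = ((3.090 + 1.175) / 0.84)²
n = (5.077)²
n ≈ 25.78
Round up to the next whole number: n = 26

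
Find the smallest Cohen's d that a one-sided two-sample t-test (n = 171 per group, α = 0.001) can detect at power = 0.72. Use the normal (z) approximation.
d ≈ 0.40

Minimum detectable effect (two-sample t-test, normal approximation):
d = (z_α + z_β) / √(n/2)
d = (3.090 + 0.583) / √(171/2)
d = 3.673 / 9.247
d ≈ 0.40

By Cohen's convention (0.2 small / 0.5 medium / 0.8 large): small effect.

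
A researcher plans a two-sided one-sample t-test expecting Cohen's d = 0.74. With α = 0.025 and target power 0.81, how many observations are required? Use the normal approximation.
n = 18

Sample size formula (one-sample t-test, normal approximation):
n = ((z_{α/2} + z_β) / d)²

z_{α/2} = 2.241 (for α = 0.025, two-sided)
z_β = 0.878 (for power = 0.81)
d = 0.74

n = ((2.241 + 0.878) / 0.74)²
n = (4.215)²
n ≈ 17.77
Round up to the next whole number: n = 18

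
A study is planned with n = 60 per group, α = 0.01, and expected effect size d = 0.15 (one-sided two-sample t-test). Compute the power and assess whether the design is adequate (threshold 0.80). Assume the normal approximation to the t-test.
Power ≈ 0.07; the study is underpowered (power < 0.80)

Power calculation (two-sample t-test, normal approximation):
z_β = d · √(n/2) - z_α
z_β = 0.15 · √(60/2) - 2.326
z_β = 0.15 · 5.477 - 2.326
z_β = -1.505

Power = Φ(z_β) = Φ(-1.505) ≈ 0.066

Effect size d = 0.15 is very small by Cohen's convention (0.2/0.5/0.8).

Threshold: power ≥ 0.80 is conventionally adequate.
Power ≈ 0.07 → the study is underpowered (power < 0.80).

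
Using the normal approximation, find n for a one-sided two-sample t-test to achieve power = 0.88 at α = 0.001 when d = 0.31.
n = 379 per group

Sample size formula (two-sample t-test, normal approximation):
n = 2 · ((z_α + z_β) / d)²

z_α = 3.090 (for α = 0.001, one-sided)
z_β = 1.175 (for power = 0.88)
d = 0.31

n = 2 · ((3.090 + 1.175) / 0.31)²
n = 2 · (13.758)²
n ≈ 378.57
Round up to the next whole number: n = 379 per group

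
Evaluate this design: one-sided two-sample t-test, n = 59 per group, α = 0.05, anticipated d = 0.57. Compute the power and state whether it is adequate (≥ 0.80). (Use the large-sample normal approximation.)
Power ≈ 0.93; the study is adequately powered (power ≥ 0.80)

Power calculation (two-sample t-test, normal approximation):
z_β = d · √(n/2) - z_α
z_β = 0.57 · √(59/2) - 1.645
z_β = 0.57 · 5.431 - 1.645
z_β = 1.451

Power = Φ(z_β) = Φ(1.451) ≈ 0.927

Effect size d = 0.57 is medium by Cohen's convention (0.2/0.5/0.8).

Threshold: power ≥ 0.80 is conventionally adequate.
Power ≈ 0.93 → the study is adequately powered (power ≥ 0.80).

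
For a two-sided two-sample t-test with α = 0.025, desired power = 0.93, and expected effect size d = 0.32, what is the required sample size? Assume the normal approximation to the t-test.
n = 270 per group

Sample size formula (two-sample t-test, normal approximation):
n = 2 · ((z_{α/2} + z_β) / d)²

z_{α/2} = 2.241 (for α = 0.025, two-sided)
z_β = 1.476 (for power = 0.93)
d = 0.32

n = 2 · ((2.241 + 1.476) / 0.32)²
n = 2 · (11.616)²
n ≈ 269.86
Round up to the next whole number: n = 270 per group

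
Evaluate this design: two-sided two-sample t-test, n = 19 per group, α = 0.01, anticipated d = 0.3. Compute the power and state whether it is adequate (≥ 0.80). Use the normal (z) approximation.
Power ≈ 0.05; the study is underpowered (power < 0.80)

Power calculation (two-sample t-test, normal approximation):
z_β = d · √(n/2) - z_{α/2}
z_β = 0.3 · √(19/2) - 2.576
z_β = 0.3 · 3.082 - 2.576
z_β = -1.651

Power = Φ(z_β) = Φ(-1.651) ≈ 0.049

Effect size d = 0.3 is small by Cohen's convention (0.2/0.5/0.8).

Threshold: power ≥ 0.80 is conventionally adequate.
Power ≈ 0.05 → the study is underpowered (power < 0.80).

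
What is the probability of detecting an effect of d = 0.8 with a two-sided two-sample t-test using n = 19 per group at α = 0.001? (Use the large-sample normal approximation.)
Power ≈ 0.20

Power calculation (two-sample t-test, normal approximation):
z_β = d · √(n/2) - z_{α/2}
z_β = 0.8 · √(19/2) - 3.291
z_β = 0.8 · 3.082 - 3.291
z_β = -0.825

Power = Φ(z_β) = Φ(-0.825) ≈ 0.205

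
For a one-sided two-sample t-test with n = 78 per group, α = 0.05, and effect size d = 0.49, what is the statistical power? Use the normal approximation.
Power ≈ 0.92

Power calculation (two-sample t-test, normal approximation):
z_β = d · √(n/2) - z_α
z_β = 0.49 · √(78/2) - 1.645
z_β = 0.49 · 6.245 - 1.645
z_β = 1.415

Power = Φ(z_β) = Φ(1.415) ≈ 0.921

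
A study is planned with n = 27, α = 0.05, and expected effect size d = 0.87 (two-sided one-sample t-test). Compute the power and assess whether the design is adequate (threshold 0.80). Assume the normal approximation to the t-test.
Power ≈ 0.99; the study is adequately powered (power ≥ 0.80)

Power calculation (one-sample t-test, normal approximation):
z_β = d · √n - z_{α/2}
z_β = 0.87 · √27 - 1.960
z_β = 0.87 · 5.196 - 1.960
z_β = 2.561

Power = Φ(z_β) = Φ(2.561) ≈ 0.995

Effect size d = 0.87 is large by Cohen's convention (0.2/0.5/0.8).

Threshold: power ≥ 0.80 is conventionally adequate.
Power ≈ 0.99 → the study is adequately powered (power ≥ 0.80).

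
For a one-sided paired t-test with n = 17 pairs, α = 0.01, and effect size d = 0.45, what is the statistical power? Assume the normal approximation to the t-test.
Power ≈ 0.32

Power calculation (paired t-test, normal approximation):
z_β = d · √n - z_α
z_β = 0.45 · √17 - 2.326
z_β = 0.45 · 4.123 - 2.326
z_β = -0.471

Power = Φ(z_β) = Φ(-0.471) ≈ 0.319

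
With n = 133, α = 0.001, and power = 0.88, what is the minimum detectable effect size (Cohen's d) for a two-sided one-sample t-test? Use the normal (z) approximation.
d ≈ 0.39

Minimum detectable effect (one-sample t-test, normal approximation):
d = (z_{α/2} + z_β) / √n
d = (3.291 + 1.175) / √133
d = 4.466 / 11.533
d ≈ 0.39

By Cohen's convention (0.2 small / 0.5 medium / 0.8 large): small effect.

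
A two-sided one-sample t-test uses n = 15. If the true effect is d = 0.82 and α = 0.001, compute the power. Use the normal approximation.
Power ≈ 0.45

Power calculation (one-sample t-test, normal approximation):
z_β = d · √n - z_{α/2}
z_β = 0.82 · √15 - 3.291
z_β = 0.82 · 3.873 - 3.291
z_β = -0.115

Power = Φ(z_β) = Φ(-0.115) ≈ 0.454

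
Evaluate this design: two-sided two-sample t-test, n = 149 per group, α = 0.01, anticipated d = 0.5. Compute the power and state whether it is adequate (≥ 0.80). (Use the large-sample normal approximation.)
Power ≈ 0.96; the study is adequately powered (power ≥ 0.80)

Power calculation (two-sample t-test, normal approximation):
z_β = d · √(n/2) - z_{α/2}
z_β = 0.5 · √(149/2) - 2.576
z_β = 0.5 · 8.631 - 2.576
z_β = 1.740

Power = Φ(z_β) = Φ(1.740) ≈ 0.959

Effect size d = 0.5 is medium by Cohen's convention (0.2/0.5/0.8).

Threshold: power ≥ 0.80 is conventionally adequate.
Power ≈ 0.96 → the study is adequately powered (power ≥ 0.80).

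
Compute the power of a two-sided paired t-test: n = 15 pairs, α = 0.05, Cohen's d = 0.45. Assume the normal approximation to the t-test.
Power ≈ 0.41

Power calculation (paired t-test, normal approximation):
z_β = d · √n - z_{α/2}
z_β = 0.45 · √15 - 1.960
z_β = 0.45 · 3.873 - 1.960
z_β = -0.217

Power = Φ(z_β) = Φ(-0.217) ≈ 0.414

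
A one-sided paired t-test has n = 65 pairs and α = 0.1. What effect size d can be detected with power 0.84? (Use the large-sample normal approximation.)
d ≈ 0.28

Minimum detectable effect (paired t-test, normal approximation):
d = (z_α + z_β) / √n
d = (1.282 + 0.994) / √65
d = 2.276 / 8.062
d ≈ 0.28

By Cohen's convention (0.2 small / 0.5 medium / 0.8 large): small effect.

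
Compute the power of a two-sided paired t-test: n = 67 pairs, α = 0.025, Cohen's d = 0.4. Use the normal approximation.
Power ≈ 0.85

Power calculation (paired t-test, normal approximation):
z_β = d · √n - z_{α/2}
z_β = 0.4 · √67 - 2.241
z_β = 0.4 · 8.185 - 2.241
z_β = 1.033

Power = Φ(z_β) = Φ(1.033) ≈ 0.849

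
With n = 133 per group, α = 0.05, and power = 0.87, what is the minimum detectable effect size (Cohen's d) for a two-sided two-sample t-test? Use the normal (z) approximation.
d ≈ 0.38

Minimum detectable effect (two-sample t-test, normal approximation):
d = (z_{α/2} + z_β) / √(n/2)
d = (1.960 + 1.126) / √(133/2)
d = 3.086 / 8.155
d ≈ 0.38

By Cohen's convention (0.2 small / 0.5 medium / 0.8 large): small effect.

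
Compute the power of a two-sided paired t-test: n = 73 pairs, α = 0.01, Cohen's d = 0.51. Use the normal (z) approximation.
Power ≈ 0.96

Power calculation (paired t-test, normal approximation):
z_β = d · √n - z_{α/2}
z_β = 0.51 · √73 - 2.576
z_β = 0.51 · 8.544 - 2.576
z_β = 1.782

Power = Φ(z_β) = Φ(1.782) ≈ 0.963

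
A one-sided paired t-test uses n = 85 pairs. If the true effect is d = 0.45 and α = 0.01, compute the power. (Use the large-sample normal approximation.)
Power ≈ 0.97

Power calculation (paired t-test, normal approximation):
z_β = d · √n - z_α
z_β = 0.45 · √85 - 2.326
z_β = 0.45 · 9.220 - 2.326
z_β = 1.822

Power = Φ(z_β) = Φ(1.822) ≈ 0.966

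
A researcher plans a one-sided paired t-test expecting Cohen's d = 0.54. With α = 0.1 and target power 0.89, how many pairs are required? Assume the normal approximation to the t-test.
n = 22 pairs

Sample size formula (paired t-test, normal approximation):
n = ((z_α + z_β) / d)²

z_α = 1.282 (for α = 0.1, one-sided)
z_β = 1.227 (for power = 0.89)
d = 0.54

n = ((1.282 + 1.227) / 0.54)²
n = (4.646)²
n ≈ 21.59
Round up to the next whole number: n = 22 pairs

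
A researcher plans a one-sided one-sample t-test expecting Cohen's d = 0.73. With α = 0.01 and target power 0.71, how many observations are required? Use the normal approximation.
n = 16

Sample size formula (one-sample t-test, normal approximation):
n = ((z_α + z_β) / d)²

z_α = 2.326 (for α = 0.01, one-sided)
z_β = 0.553 (for power = 0.71)
d = 0.73

n = ((2.326 + 0.553) / 0.73)²
n = (3.944)²
n ≈ 15.56
Round up to the next whole number: n = 16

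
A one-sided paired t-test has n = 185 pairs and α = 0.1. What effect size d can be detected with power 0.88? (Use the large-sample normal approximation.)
d ≈ 0.18

Minimum detectable effect (paired t-test, normal approximation):
d = (z_α + z_β) / √n
d = (1.282 + 1.175) / √185
d = 2.457 / 13.601
d ≈ 0.18

By Cohen's convention (0.2 small / 0.5 medium / 0.8 large): very small effect.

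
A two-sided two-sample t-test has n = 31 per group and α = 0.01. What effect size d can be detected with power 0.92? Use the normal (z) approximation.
d ≈ 1.01

Minimum detectable effect (two-sample t-test, normal approximation):
d = (z_{α/2} + z_β) / √(n/2)
d = (2.576 + 1.405) / √(31/2)
d = 3.981 / 3.937
d ≈ 1.01

By Cohen's convention (0.2 small / 0.5 medium / 0.8 large): large effect.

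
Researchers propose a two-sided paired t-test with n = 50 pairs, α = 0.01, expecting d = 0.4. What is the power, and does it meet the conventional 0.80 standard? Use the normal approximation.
Power ≈ 0.60; the study is underpowered (power < 0.80)

Power calculation (paired t-test, normal approximation):
z_β = d · √n - z_{α/2}
z_β = 0.4 · √50 - 2.576
z_β = 0.4 · 7.071 - 2.576
z_β = 0.253

Power = Φ(z_β) = Φ(0.253) ≈ 0.600

Effect size d = 0.4 is small by Cohen's convention (0.2/0.5/0.8).

Threshold: power ≥ 0.80 is conventionally adequate.
Power ≈ 0.60 → the study is underpowered (power < 0.80).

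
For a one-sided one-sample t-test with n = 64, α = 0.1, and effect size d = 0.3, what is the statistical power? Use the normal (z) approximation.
Power ≈ 0.87

Power calculation (one-sample t-test, normal approximation):
z_β = d · √n - z_α
z_β = 0.3 · √64 - 1.282
z_β = 0.3 · 8.000 - 1.282
z_β = 1.118

Power = Φ(z_β) = Φ(1.118) ≈ 0.868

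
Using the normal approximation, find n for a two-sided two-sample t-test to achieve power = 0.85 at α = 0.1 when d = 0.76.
n = 25 per group

Sample size formula (two-sample t-test, normal approximation):
n = 2 · ((z_{α/2} + z_β) / d)²

z_{α/2} = 1.645 (for α = 0.1, two-sided)
z_β = 1.036 (for power = 0.85)
d = 0.76

n = 2 · ((1.645 + 1.036) / 0.76)²
n = 2 · (3.528)²
n ≈ 24.89
Round up to the next whole number: n = 25 per group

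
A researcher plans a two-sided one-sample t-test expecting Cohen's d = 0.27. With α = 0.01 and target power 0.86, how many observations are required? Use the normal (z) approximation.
n = 184

Sample size formula (one-sample t-test, normal approximation):
n = ((z_{α/2} + z_β) / d)²

z_{α/2} = 2.576 (for α = 0.01, two-sided)
z_β = 1.080 (for power = 0.86)
d = 0.27

n = ((2.576 + 1.080) / 0.27)²
n = (13.541)²
n ≈ 183.36
Round up to the next whole number: n = 184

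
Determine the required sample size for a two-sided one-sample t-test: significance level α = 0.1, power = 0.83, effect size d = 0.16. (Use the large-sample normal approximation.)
n = 264

Sample size formula (one-sample t-test, normal approximation):
n = ((z_{α/2} + z_β) / d)²

z_{α/2} = 1.645 (for α = 0.1, two-sided)
z_β = 0.954 (for power = 0.83)
d = 0.16

n = ((1.645 + 0.954) / 0.16)²
n = (16.244)²
n ≈ 263.87
Round up to the next whole number: n = 264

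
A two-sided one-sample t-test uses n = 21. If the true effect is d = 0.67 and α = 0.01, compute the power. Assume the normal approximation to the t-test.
Power ≈ 0.69

Power calculation (one-sample t-test, normal approximation):
z_β = d · √n - z_{α/2}
z_β = 0.67 · √21 - 2.576
z_β = 0.67 · 4.583 - 2.576
z_β = 0.494

Power = Φ(z_β) = Φ(0.494) ≈ 0.690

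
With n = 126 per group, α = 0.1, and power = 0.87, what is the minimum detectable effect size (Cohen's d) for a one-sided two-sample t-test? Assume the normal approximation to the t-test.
d ≈ 0.30

Minimum detectable effect (two-sample t-test, normal approximation):
d = (z_α + z_β) / √(n/2)
d = (1.282 + 1.126) / √(126/2)
d = 2.408 / 7.937
d ≈ 0.30

By Cohen's convention (0.2 small / 0.5 medium / 0.8 large): small effect.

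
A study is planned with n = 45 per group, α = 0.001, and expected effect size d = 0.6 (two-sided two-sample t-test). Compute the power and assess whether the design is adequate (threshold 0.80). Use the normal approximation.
Power ≈ 0.33; the study is underpowered (power < 0.80)

Power calculation (two-sample t-test, normal approximation):
z_β = d · √(n/2) - z_{α/2}
z_β = 0.6 · √(45/2) - 3.291
z_β = 0.6 · 4.743 - 3.291
z_β = -0.444

Power = Φ(z_β) = Φ(-0.444) ≈ 0.328

Effect size d = 0.6 is medium by Cohen's convention (0.2/0.5/0.8).

Threshold: power ≥ 0.80 is conventionally adequate.
Power ≈ 0.33 → the study is underpowered (power < 0.80).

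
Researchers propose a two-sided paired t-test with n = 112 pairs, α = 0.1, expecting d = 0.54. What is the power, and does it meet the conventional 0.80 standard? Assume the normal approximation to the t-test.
Power ≈ 1.00; the study is adequately powered (power ≥ 0.80)

Power calculation (paired t-test, normal approximation):
z_β = d · √n - z_{α/2}
z_β = 0.54 · √112 - 1.645
z_β = 0.54 · 10.583 - 1.645
z_β = 4.070

Power = Φ(z_β) = Φ(4.070) ≈ 1.000

Effect size d = 0.54 is medium by Cohen's convention (0.2/0.5/0.8).

Threshold: power ≥ 0.80 is conventionally adequate.
Power ≈ 1.00 → the study is adequately powered (power ≥ 0.80).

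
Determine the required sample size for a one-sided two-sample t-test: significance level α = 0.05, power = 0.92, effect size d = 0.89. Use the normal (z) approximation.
n = 24 per group

Sample size formula (two-sample t-test, normal approximation):
n = 2 · ((z_α + z_β) / d)²

z_α = 1.645 (for α = 0.05, one-sided)
z_β = 1.405 (for power = 0.92)
d = 0.89

n = 2 · ((1.645 + 1.405) / 0.89)²
n = 2 · (3.427)²
n ≈ 23.49
Round up to the next whole number: n = 24 per group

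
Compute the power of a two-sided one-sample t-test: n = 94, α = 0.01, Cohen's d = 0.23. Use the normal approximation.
Power ≈ 0.36

Power calculation (one-sample t-test, normal approximation):
z_β = d · √n - z_{α/2}
z_β = 0.23 · √94 - 2.576
z_β = 0.23 · 9.695 - 2.576
z_β = -0.346

Power = Φ(z_β) = Φ(-0.346) ≈ 0.365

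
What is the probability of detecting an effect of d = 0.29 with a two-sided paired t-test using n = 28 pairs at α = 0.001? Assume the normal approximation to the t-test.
Power ≈ 0.04

Power calculation (paired t-test, normal approximation):
z_β = d · √n - z_{α/2}
z_β = 0.29 · √28 - 3.291
z_β = 0.29 · 5.292 - 3.291
z_β = -1.756

Power = Φ(z_β) = Φ(-1.756) ≈ 0.040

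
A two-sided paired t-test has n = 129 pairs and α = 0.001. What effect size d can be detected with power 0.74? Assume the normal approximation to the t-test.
d ≈ 0.35

Minimum detectable effect (paired t-test, normal approximation):
d = (z_{α/2} + z_β) / √n
d = (3.291 + 0.643) / √129
d = 3.934 / 11.358
d ≈ 0.35

By Cohen's convention (0.2 small / 0.5 medium / 0.8 large): small effect.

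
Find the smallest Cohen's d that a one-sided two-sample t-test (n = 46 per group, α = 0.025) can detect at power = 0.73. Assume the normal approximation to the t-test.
d ≈ 0.54

Minimum detectable effect (two-sample t-test, normal approximation):
d = (z_α + z_β) / √(n/2)
d = (1.960 + 0.613) / √(46/2)
d = 2.573 / 4.796
d ≈ 0.54

By Cohen's convention (0.2 small / 0.5 medium / 0.8 large): medium effect.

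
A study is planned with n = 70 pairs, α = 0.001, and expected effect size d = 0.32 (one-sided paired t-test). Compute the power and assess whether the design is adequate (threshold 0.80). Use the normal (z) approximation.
Power ≈ 0.34; the study is underpowered (power < 0.80)

Power calculation (paired t-test, normal approximation):
z_β = d · √n - z_α
z_β = 0.32 · √70 - 3.090
z_β = 0.32 · 8.367 - 3.090
z_β = -0.413

Power = Φ(z_β) = Φ(-0.413) ≈ 0.340

Effect size d = 0.32 is small by Cohen's convention (0.2/0.5/0.8).

Threshold: power ≥ 0.80 is conventionally adequate.
Power ≈ 0.34 → the study is underpowered (power < 0.80).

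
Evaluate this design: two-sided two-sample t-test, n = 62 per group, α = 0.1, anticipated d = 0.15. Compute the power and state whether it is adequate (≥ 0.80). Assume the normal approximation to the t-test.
Power ≈ 0.21; the study is underpowered (power < 0.80)

Power calculation (two-sample t-test, normal approximation):
z_β = d · √(n/2) - z_{α/2}
z_β = 0.15 · √(62/2) - 1.645
z_β = 0.15 · 5.568 - 1.645
z_β = -0.810

Power = Φ(z_β) = Φ(-0.810) ≈ 0.209

Effect size d = 0.15 is very small by Cohen's convention (0.2/0.5/0.8).

Threshold: power ≥ 0.80 is conventionally adequate.
Power ≈ 0.21 → the study is underpowered (power < 0.80).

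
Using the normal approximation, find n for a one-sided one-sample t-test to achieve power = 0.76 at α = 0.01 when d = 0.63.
n = 24

Sample size formula (one-sample t-test, normal approximation):
n = ((z_α + z_β) / d)²

z_α = 2.326 (for α = 0.01, one-sided)
z_β = 0.706 (for power = 0.76)
d = 0.63

n = ((2.326 + 0.706) / 0.63)²
n = (4.813)²
n ≈ 23.16
Round up to the next whole number: n = 24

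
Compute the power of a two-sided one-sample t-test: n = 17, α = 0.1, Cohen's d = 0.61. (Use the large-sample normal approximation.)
Power ≈ 0.81

Power calculation (one-sample t-test, normal approximation):
z_β = d · √n - z_{α/2}
z_β = 0.61 · √17 - 1.645
z_β = 0.61 · 4.123 - 1.645
z_β = 0.870

Power = Φ(z_β) = Φ(0.870) ≈ 0.808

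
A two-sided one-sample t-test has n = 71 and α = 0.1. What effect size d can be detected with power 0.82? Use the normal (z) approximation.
d ≈ 0.30

Minimum detectable effect (one-sample t-test, normal approximation):
d = (z_{α/2} + z_β) / √n
d = (1.645 + 0.915) / √71
d = 2.560 / 8.426
d ≈ 0.30

By Cohen's convention (0.2 small / 0.5 medium / 0.8 large): small effect.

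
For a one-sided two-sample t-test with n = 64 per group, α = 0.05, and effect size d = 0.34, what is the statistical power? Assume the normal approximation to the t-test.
Power ≈ 0.61

Power calculation (two-sample t-test, normal approximation):
z_β = d · √(n/2) - z_α
z_β = 0.34 · √(64/2) - 1.645
z_β = 0.34 · 5.657 - 1.645
z_β = 0.278

Power = Φ(z_β) = Φ(0.278) ≈ 0.610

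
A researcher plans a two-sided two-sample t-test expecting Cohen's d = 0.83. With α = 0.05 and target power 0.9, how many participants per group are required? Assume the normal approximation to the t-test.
n = 31 per group

Sample size formula (two-sample t-test, normal approximation):
n = 2 · ((z_{α/2} + z_β) / d)²

z_{α/2} = 1.960 (for α = 0.05, two-sided)
z_β = 1.282 (for power = 0.9)
d = 0.83

n = 2 · ((1.960 + 1.282) / 0.83)²
n = 2 · (3.906)²
n ≈ 30.51
Round up to the next whole number: n = 31 per group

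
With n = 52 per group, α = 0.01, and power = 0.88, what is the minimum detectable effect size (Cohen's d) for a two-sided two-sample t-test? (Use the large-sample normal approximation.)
d ≈ 0.74

Minimum detectable effect (two-sample t-test, normal approximation):
d = (z_{α/2} + z_β) / √(n/2)
d = (2.576 + 1.175) / √(52/2)
d = 3.751 / 5.099
d ≈ 0.74

By Cohen's convention (0.2 small / 0.5 medium / 0.8 large): medium effect.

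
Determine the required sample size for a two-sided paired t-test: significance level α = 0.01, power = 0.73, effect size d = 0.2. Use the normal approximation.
n = 255 pairs

Sample size formula (paired t-test, normal approximation):
n = ((z_{α/2} + z_β) / d)²

z_{α/2} = 2.576 (for α = 0.01, two-sided)
z_β = 0.613 (for power = 0.73)
d = 0.2

n = ((2.576 + 0.613) / 0.2)²
n = (15.945)²
n ≈ 254.24
Round up to the next whole number: n = 255 pairs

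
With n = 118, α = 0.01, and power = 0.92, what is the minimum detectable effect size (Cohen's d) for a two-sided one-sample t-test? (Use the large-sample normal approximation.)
d ≈ 0.37

Minimum detectable effect (one-sample t-test, normal approximation):
d = (z_{α/2} + z_β) / √n
d = (2.576 + 1.405) / √118
d = 3.981 / 10.863
d ≈ 0.37

By Cohen's convention (0.2 small / 0.5 medium / 0.8 large): small effect.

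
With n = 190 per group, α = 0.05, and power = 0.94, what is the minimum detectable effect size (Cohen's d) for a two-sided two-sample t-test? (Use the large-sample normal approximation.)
d ≈ 0.36

Minimum detectable effect (two-sample t-test, normal approximation):
d = (z_{α/2} + z_β) / √(n/2)
d = (1.960 + 1.555) / √(190/2)
d = 3.515 / 9.747
d ≈ 0.36

By Cohen's convention (0.2 small / 0.5 medium / 0.8 large): small effect.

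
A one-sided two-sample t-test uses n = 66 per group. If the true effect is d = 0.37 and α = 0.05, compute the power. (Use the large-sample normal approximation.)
Power ≈ 0.68

Power calculation (two-sample t-test, normal approximation):
z_β = d · √(n/2) - z_α
z_β = 0.37 · √(66/2) - 1.645
z_β = 0.37 · 5.745 - 1.645
z_β = 0.481

Power = Φ(z_β) = Φ(0.481) ≈ 0.685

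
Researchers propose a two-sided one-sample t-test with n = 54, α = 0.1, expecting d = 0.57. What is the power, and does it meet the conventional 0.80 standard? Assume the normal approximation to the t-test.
Power ≈ 0.99; the study is adequately powered (power ≥ 0.80)

Power calculation (one-sample t-test, normal approximation):
z_β = d · √n - z_{α/2}
z_β = 0.57 · √54 - 1.645
z_β = 0.57 · 7.348 - 1.645
z_β = 2.544

Power = Φ(z_β) = Φ(2.544) ≈ 0.995

Effect size d = 0.57 is medium by Cohen's convention (0.2/0.5/0.8).

Threshold: power ≥ 0.80 is conventionally adequate.
Power ≈ 0.99 → the study is adequately powered (power ≥ 0.80).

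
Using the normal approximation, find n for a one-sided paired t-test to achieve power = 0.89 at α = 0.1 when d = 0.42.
n = 36 pairs

Sample size formula (paired t-test, normal approximation):
n = ((z_α + z_β) / d)²

z_α = 1.282 (for α = 0.1, one-sided)
z_β = 1.227 (for power = 0.89)
d = 0.42

n = ((1.282 + 1.227) / 0.42)²
n = (5.974)²
n ≈ 35.69
Round up to the next whole number: n = 36 pairs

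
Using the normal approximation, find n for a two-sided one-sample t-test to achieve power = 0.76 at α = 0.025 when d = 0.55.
n = 29

Sample size formula (one-sample t-test, normal approximation):
n = ((z_{α/2} + z_β) / d)²

z_{α/2} = 2.241 (for α = 0.025, two-sided)
z_β = 0.706 (for power = 0.76)
d = 0.55

n = ((2.241 + 0.706) / 0.55)²
n = (5.358)²
n ≈ 28.71
Round up to the next whole number: n = 29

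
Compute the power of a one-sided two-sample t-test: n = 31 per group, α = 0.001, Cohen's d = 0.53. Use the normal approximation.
Power ≈ 0.16

Power calculation (two-sample t-test, normal approximation):
z_β = d · √(n/2) - z_α
z_β = 0.53 · √(31/2) - 3.090
z_β = 0.53 · 3.937 - 3.090
z_β = -1.004

Power = Φ(z_β) = Φ(-1.004) ≈ 0.158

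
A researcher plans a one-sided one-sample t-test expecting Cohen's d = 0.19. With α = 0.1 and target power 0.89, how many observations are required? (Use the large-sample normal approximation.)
n = 175

Sample size formula (one-sample t-test, normal approximation):
n = ((z_α + z_β) / d)²

z_α = 1.282 (for α = 0.1, one-sided)
z_β = 1.227 (for power = 0.89)
d = 0.19

n = ((1.282 + 1.227) / 0.19)²
n = (13.205)²
n ≈ 174.37
Round up to the next whole number: n = 175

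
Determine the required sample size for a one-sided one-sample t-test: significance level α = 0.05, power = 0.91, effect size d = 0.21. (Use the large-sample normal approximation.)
n = 203

Sample size formula (one-sample t-test, normal approximation):
n = ((z_α + z_β) / d)²

z_α = 1.645 (for α = 0.05, one-sided)
z_β = 1.341 (for power = 0.91)
d = 0.21

n = ((1.645 + 1.341) / 0.21)²
n = (14.219)²
n ≈ 202.18
Round up to the next whole number: n = 203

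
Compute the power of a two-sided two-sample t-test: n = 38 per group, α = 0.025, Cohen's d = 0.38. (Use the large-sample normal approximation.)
Power ≈ 0.28

Power calculation (two-sample t-test, normal approximation):
z_β = d · √(n/2) - z_{α/2}
z_β = 0.38 · √(38/2) - 2.241
z_β = 0.38 · 4.359 - 2.241
z_β = -0.585

Power = Φ(z_β) = Φ(-0.585) ≈ 0.279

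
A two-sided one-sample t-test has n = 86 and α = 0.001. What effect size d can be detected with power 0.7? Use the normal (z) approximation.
d ≈ 0.41

Minimum detectable effect (one-sample t-test, normal approximation):
d = (z_{α/2} + z_β) / √n
d = (3.291 + 0.524) / √86
d = 3.815 / 9.274
d ≈ 0.41

By Cohen's convention (0.2 small / 0.5 medium / 0.8 large): small effect.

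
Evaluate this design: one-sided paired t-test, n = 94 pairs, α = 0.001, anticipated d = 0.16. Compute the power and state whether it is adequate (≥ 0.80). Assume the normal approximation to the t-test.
Power ≈ 0.06; the study is underpowered (power < 0.80)

Power calculation (paired t-test, normal approximation):
z_β = d · √n - z_α
z_β = 0.16 · √94 - 3.090
z_β = 0.16 · 9.695 - 3.090
z_β = -1.539

Power = Φ(z_β) = Φ(-1.539) ≈ 0.062

Effect size d = 0.16 is very small by Cohen's convention (0.2/0.5/0.8).

Threshold: power ≥ 0.80 is conventionally adequate.
Power ≈ 0.06 → the study is underpowered (power < 0.80).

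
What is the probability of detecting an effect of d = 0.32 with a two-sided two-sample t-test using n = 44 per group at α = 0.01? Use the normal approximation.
Power ≈ 0.14

Power calculation (two-sample t-test, normal approximation):
z_β = d · √(n/2) - z_{α/2}
z_β = 0.32 · √(44/2) - 2.576
z_β = 0.32 · 4.690 - 2.576
z_β = -1.075

Power = Φ(z_β) = Φ(-1.075) ≈ 0.141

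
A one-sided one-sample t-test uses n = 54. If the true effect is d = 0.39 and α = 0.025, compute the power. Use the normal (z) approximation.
Power ≈ 0.82

Power calculation (one-sample t-test, normal approximation):
z_β = d · √n - z_α
z_β = 0.39 · √54 - 1.960
z_β = 0.39 · 7.348 - 1.960
z_β = 0.906

Power = Φ(z_β) = Φ(0.906) ≈ 0.818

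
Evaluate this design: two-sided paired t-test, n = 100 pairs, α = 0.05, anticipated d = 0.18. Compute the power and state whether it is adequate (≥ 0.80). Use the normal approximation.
Power ≈ 0.44; the study is underpowered (power < 0.80)

Power calculation (paired t-test, normal approximation):
z_β = d · √n - z_{α/2}
z_β = 0.18 · √100 - 1.960
z_β = 0.18 · 10.000 - 1.960
z_β = -0.160

Power = Φ(z_β) = Φ(-0.160) ≈ 0.436

Effect size d = 0.18 is very small by Cohen's convention (0.2/0.5/0.8).

Threshold: power ≥ 0.80 is conventionally adequate.
Power ≈ 0.44 → the study is underpowered (power < 0.80).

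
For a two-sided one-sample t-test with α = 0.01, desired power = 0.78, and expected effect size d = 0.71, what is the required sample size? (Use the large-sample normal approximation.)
n = 23

Sample size formula (one-sample t-test, normal approximation):
n = ((z_{α/2} + z_β) / d)²

z_{α/2} = 2.576 (for α = 0.01, two-sided)
z_β = 0.772 (for power = 0.78)
d = 0.71

n = ((2.576 + 0.772) / 0.71)²
n = (4.715)²
n ≈ 22.23
Round up to the next whole number: n = 23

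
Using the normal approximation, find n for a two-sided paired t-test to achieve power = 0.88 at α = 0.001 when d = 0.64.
n = 49 pairs

Sample size formula (paired t-test, normal approximation):
n = ((z_{α/2} + z_β) / d)²

z_{α/2} = 3.291 (for α = 0.001, two-sided)
z_β = 1.175 (for power = 0.88)
d = 0.64

n = ((3.291 + 1.175) / 0.64)²
n = (6.978)²
n ≈ 48.69
Round up to the next whole number: n = 49 pairs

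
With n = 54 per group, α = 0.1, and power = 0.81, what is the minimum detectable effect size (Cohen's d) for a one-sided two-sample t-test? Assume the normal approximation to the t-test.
d ≈ 0.42

Minimum detectable effect (two-sample t-test, normal approximation):
d = (z_α + z_β) / √(n/2)
d = (1.282 + 0.878) / √(54/2)
d = 2.159 / 5.196
d ≈ 0.42

By Cohen's convention (0.2 small / 0.5 medium / 0.8 large): small effect.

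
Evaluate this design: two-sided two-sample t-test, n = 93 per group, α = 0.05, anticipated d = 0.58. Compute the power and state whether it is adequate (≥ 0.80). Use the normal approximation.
Power ≈ 0.98; the study is adequately powered (power ≥ 0.80)

Power calculation (two-sample t-test, normal approximation):
z_β = d · √(n/2) - z_{α/2}
z_β = 0.58 · √(93/2) - 1.960
z_β = 0.58 · 6.819 - 1.960
z_β = 1.995

Power = Φ(z_β) = Φ(1.995) ≈ 0.977

Effect size d = 0.58 is medium by Cohen's convention (0.2/0.5/0.8).

Threshold: power ≥ 0.80 is conventionally adequate.
Power ≈ 0.98 → the study is adequately powered (power ≥ 0.80).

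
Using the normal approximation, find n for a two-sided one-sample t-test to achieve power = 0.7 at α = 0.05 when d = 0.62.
n = 17

Sample size formula (one-sample t-test, normal approximation):
n = ((z_{α/2} + z_β) / d)²

z_{α/2} = 1.960 (for α = 0.05, two-sided)
z_β = 0.524 (for power = 0.7)
d = 0.62

n = ((1.960 + 0.524) / 0.62)²
n = (4.006)²
n ≈ 16.05
Round up to the next whole number: n = 17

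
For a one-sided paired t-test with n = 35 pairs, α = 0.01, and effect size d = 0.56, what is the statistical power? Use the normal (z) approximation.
Power ≈ 0.84

Power calculation (paired t-test, normal approximation):
z_β = d · √n - z_α
z_β = 0.56 · √35 - 2.326
z_β = 0.56 · 5.916 - 2.326
z_β = 0.987

Power = Φ(z_β) = Φ(0.987) ≈ 0.838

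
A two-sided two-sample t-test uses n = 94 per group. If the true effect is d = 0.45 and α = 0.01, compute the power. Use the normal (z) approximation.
Power ≈ 0.69

Power calculation (two-sample t-test, normal approximation):
z_β = d · √(n/2) - z_{α/2}
z_β = 0.45 · √(94/2) - 2.576
z_β = 0.45 · 6.856 - 2.576
z_β = 0.509

Power = Φ(z_β) = Φ(0.509) ≈ 0.695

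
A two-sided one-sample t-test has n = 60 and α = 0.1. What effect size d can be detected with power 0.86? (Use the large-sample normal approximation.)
d ≈ 0.35

Minimum detectable effect (one-sample t-test, normal approximation):
d = (z_{α/2} + z_β) / √n
d = (1.645 + 1.080) / √60
d = 2.725 / 7.746
d ≈ 0.35

By Cohen's convention (0.2 small / 0.5 medium / 0.8 large): small effect.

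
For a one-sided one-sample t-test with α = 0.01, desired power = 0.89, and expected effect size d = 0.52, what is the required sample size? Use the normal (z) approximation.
n = 47

Sample size formula (one-sample t-test, normal approximation):
n = ((z_α + z_β) / d)²

z_α = 2.326 (for α = 0.01, one-sided)
z_β = 1.227 (for power = 0.89)
d = 0.52

n = ((2.326 + 1.227) / 0.52)²
n = (6.833)²
n ≈ 46.69
Round up to the next whole number: n = 47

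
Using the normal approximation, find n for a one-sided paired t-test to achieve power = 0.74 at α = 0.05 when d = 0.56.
n = 17 pairs

Sample size formula (paired t-test, normal approximation):
n = ((z_α + z_β) / d)²

z_α = 1.645 (for α = 0.05, one-sided)
z_β = 0.643 (for power = 0.74)
d = 0.56

n = ((1.645 + 0.643) / 0.56)²
n = (4.086)²
n ≈ 16.70
Round up to the next whole number: n = 17 pairs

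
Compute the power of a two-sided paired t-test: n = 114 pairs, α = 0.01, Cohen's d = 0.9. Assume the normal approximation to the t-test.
Power ≈ 1.00

Power calculation (paired t-test, normal approximation):
z_β = d · √n - z_{α/2}
z_β = 0.9 · √114 - 2.576
z_β = 0.9 · 10.677 - 2.576
z_β = 7.034

Power = Φ(z_β) = Φ(7.034) ≈ 1.000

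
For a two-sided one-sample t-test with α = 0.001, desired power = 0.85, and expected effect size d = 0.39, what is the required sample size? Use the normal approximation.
n = 124

Sample size formula (one-sample t-test, normal approximation):
n = ((z_{α/2} + z_β) / d)²

z_{α/2} = 3.291 (for α = 0.001, two-sided)
z_β = 1.036 (for power = 0.85)
d = 0.39

n = ((3.291 + 1.036) / 0.39)²
n = (11.095)²
n ≈ 123.10
Round up to the next whole number: n = 124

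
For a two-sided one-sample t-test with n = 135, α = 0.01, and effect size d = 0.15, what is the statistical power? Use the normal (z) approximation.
Power ≈ 0.20

Power calculation (one-sample t-test, normal approximation):
z_β = d · √n - z_{α/2}
z_β = 0.15 · √135 - 2.576
z_β = 0.15 · 11.619 - 2.576
z_β = -0.833

Power = Φ(z_β) = Φ(-0.833) ≈ 0.202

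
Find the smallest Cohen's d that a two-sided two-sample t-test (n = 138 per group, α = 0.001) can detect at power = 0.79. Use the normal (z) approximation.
d ≈ 0.49

Minimum detectable effect (two-sample t-test, normal approximation):
d = (z_{α/2} + z_β) / √(n/2)
d = (3.291 + 0.806) / √(138/2)
d = 4.097 / 8.307
d ≈ 0.49

By Cohen's convention (0.2 small / 0.5 medium / 0.8 large): small effect.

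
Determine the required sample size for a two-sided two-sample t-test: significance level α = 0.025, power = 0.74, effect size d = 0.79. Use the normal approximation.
n = 27 per group

Sample size formula (two-sample t-test, normal approximation):
n = 2 · ((z_{α/2} + z_β) / d)²

z_{α/2} = 2.241 (for α = 0.025, two-sided)
z_β = 0.643 (for power = 0.74)
d = 0.79

n = 2 · ((2.241 + 0.643) / 0.79)²
n = 2 · (3.651)²
n ≈ 26.66
Round up to the next whole number: n = 27 per group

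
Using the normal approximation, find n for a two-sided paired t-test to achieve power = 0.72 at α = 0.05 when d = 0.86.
n = 9 pairs

Sample size formula (paired t-test, normal approximation):
n = ((z_{α/2} + z_β) / d)²

z_{α/2} = 1.960 (for α = 0.05, two-sided)
z_β = 0.583 (for power = 0.72)
d = 0.86

n = ((1.960 + 0.583) / 0.86)²
n = (2.957)²
n ≈ 8.74
Round up to the next whole number: n = 9 pairs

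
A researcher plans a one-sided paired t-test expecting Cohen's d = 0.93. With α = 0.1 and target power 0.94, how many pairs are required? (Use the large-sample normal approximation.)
n = 10 pairs

Sample size formula (paired t-test, normal approximation):
n = ((z_α + z_β) / d)²

z_α = 1.282 (for α = 0.1, one-sided)
z_β = 1.555 (for power = 0.94)
d = 0.93

n = ((1.282 + 1.555) / 0.93)²
n = (3.051)²
n ≈ 9.31
Round up to the next whole number: n = 10 pairs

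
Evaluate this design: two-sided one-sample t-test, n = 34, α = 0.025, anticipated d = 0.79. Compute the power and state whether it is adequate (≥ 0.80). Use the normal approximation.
Power ≈ 0.99; the study is adequately powered (power ≥ 0.80)

Power calculation (one-sample t-test, normal approximation):
z_β = d · √n - z_{α/2}
z_β = 0.79 · √34 - 2.241
z_β = 0.79 · 5.831 - 2.241
z_β = 2.365

Power = Φ(z_β) = Φ(2.365) ≈ 0.991

Effect size d = 0.79 is medium by Cohen's convention (0.2/0.5/0.8).

Threshold: power ≥ 0.80 is conventionally adequate.
Power ≈ 0.99 → the study is adequately powered (power ≥ 0.80).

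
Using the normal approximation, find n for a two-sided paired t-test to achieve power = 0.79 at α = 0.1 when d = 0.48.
n = 27 pairs

Sample size formula (paired t-test, normal approximation):
n = ((z_{α/2} + z_β) / d)²

z_{α/2} = 1.645 (for α = 0.1, two-sided)
z_β = 0.806 (for power = 0.79)
d = 0.48

n = ((1.645 + 0.806) / 0.48)²
n = (5.106)²
n ≈ 26.07
Round up to the next whole number: n = 27 pairs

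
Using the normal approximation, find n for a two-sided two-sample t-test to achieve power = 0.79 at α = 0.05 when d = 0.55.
n = 51 per group

Sample size formula (two-sample t-test, normal approximation):
n = 2 · ((z_{α/2} + z_β) / d)²

z_{α/2} = 1.960 (for α = 0.05, two-sided)
z_β = 0.806 (for power = 0.79)
d = 0.55

n = 2 · ((1.960 + 0.806) / 0.55)²
n = 2 · (5.029)²
n ≈ 50.58
Round up to the next whole number: n = 51 per group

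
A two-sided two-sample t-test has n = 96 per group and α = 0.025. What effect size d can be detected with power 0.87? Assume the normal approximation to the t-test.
d ≈ 0.49

Minimum detectable effect (two-sample t-test, normal approximation):
d = (z_{α/2} + z_β) / √(n/2)
d = (2.241 + 1.126) / √(96/2)
d = 3.368 / 6.928
d ≈ 0.49

By Cohen's convention (0.2 small / 0.5 medium / 0.8 large): small effect.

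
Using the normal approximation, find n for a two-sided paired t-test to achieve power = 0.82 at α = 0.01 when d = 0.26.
n = 181 pairs

Sample size formula (paired t-test, normal approximation):
n = ((z_{α/2} + z_β) / d)²

z_{α/2} = 2.576 (for α = 0.01, two-sided)
z_β = 0.915 (for power = 0.82)
d = 0.26

n = ((2.576 + 0.915) / 0.26)²
n = (13.427)²
n ≈ 180.28
Round up to the next whole number: n = 181 pairs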